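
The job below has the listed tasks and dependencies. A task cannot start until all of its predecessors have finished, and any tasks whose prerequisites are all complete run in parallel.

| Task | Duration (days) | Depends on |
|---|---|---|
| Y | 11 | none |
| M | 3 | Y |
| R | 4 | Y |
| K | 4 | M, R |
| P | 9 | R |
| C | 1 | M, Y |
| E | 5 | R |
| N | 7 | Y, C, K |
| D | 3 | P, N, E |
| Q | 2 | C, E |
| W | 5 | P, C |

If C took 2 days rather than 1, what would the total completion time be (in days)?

Baseline: Y→R→K→N→D = 11+4+4+7+3 = 29 → 29 days.
C is off the critical path — its longest chain is 25 days, giving 4 of slack.
The critical path is still Y→R→K→N→D; finish is now 29 days.

29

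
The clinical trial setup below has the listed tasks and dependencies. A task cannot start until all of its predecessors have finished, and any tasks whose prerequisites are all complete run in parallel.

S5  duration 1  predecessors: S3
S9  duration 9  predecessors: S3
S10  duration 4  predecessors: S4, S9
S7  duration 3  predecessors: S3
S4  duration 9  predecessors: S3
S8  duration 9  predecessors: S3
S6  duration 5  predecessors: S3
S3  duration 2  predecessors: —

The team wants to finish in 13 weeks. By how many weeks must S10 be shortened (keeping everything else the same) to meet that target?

2

Current finish: 15 weeks; target: 13.
S10 is on every critical path, so each week cut from S10 cuts the finish by one (this holds down to a finish of 12).
Need 15 − 13 = 2 weeks off S10 → S10 becomes 2 weeks, finish becomes 13.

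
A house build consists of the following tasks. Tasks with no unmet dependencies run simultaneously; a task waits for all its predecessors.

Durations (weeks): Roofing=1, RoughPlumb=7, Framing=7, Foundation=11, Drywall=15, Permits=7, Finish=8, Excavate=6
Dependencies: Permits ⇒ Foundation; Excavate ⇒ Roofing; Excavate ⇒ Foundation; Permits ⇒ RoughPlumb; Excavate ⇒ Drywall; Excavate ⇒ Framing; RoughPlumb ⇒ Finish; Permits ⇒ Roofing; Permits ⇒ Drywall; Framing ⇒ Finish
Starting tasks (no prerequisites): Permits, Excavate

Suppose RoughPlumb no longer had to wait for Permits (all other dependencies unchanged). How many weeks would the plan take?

Original critical path: Permits→RoughPlumb→Finish = 7+7+8 = 22 ⇒ 22 weeks.
Without Permits→RoughPlumb, RoughPlumb's earliest start moves from 7 to 0.
After: Permits→Drywall = 7+15 = 22 → 22 weeks.

22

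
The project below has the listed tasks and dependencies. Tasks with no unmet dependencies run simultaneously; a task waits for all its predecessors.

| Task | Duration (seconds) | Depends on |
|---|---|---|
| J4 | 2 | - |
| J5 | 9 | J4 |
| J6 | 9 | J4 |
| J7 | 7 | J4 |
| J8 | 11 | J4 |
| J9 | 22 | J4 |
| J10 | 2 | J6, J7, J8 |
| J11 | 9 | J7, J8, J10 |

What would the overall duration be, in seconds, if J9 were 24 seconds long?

26

The binding path is J4→J9 = 2+22 = 24; finish at 24 seconds.
J9 lies on that path, so at 24 seconds the path becomes 26 seconds.
The critical path is still J4→J9; finish is now 26 seconds.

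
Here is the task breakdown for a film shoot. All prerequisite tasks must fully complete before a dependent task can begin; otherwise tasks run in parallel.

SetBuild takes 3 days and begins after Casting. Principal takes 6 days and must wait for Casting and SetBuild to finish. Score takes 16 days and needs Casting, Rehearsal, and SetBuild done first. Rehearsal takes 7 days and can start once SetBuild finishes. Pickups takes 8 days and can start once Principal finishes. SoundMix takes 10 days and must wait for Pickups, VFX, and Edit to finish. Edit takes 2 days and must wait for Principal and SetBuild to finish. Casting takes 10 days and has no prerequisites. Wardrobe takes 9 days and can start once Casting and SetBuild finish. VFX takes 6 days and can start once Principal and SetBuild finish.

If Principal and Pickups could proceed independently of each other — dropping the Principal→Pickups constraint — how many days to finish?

Original critical path: Casting→SetBuild→Principal→Pickups→SoundMix = 10+3+6+8+10 = 37 ⇒ 37 days.
Without Principal→Pickups, Pickups's earliest start moves from 19 to 0.
The longest chain is now Casting→SetBuild→Rehearsal→Score = 10+3+7+16 = 36, so the project takes 36 days.

36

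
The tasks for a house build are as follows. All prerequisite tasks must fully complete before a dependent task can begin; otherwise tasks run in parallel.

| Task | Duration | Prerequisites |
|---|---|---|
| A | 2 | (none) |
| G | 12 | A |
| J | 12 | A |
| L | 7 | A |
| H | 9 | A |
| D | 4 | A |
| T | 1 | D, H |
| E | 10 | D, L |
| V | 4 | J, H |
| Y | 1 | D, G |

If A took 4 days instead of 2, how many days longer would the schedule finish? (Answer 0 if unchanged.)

2

Critical path before the change: A→L→E = 2+7+10 = 19 giving 19 days.
A is on the critical path; changing it to 4 makes that path 21 days.
No other chain overtakes it, so the finish is 21 days.
Change in finish: 21 − 19 = +2 days.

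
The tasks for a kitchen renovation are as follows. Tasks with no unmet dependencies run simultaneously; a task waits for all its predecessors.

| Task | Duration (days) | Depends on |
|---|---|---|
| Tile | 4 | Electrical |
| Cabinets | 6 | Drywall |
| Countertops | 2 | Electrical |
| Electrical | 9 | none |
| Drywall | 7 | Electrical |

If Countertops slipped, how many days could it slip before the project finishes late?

11

The longest chain is Electrical→Drywall→Cabinets = 9+7+6 = 22; overall finish 22 days.
Countertops finishes as early as 11 and must finish by 22.
Float = 22 − 11 = 11.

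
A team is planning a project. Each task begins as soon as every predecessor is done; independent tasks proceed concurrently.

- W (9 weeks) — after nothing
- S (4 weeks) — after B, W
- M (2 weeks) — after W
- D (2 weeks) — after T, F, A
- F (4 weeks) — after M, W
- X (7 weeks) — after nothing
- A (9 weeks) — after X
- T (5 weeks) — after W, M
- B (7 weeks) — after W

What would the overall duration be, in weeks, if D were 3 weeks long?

As given, the longest chain is W→B→S = 9+7+4 = 20, so the finish is 20 weeks.
D is off the critical path — its longest chain is 18 weeks, giving 2 of slack.
That remains the longest chain; total 20 weeks.

20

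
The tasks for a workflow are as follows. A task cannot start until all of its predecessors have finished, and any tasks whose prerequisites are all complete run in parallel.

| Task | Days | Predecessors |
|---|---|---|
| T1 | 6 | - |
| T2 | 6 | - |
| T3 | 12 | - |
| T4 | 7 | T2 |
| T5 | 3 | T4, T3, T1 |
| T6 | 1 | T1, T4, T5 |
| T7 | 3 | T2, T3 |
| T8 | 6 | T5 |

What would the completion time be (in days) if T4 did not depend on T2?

21

Original critical path: T2→T4→T5→T8 = 6+7+3+6 = 22 ⇒ 22 days.
Without T2→T4, T4's earliest start moves from 6 to 0.
New critical path: T3→T5→T8 = 12+3+6 = 21 ⇒ 21 days.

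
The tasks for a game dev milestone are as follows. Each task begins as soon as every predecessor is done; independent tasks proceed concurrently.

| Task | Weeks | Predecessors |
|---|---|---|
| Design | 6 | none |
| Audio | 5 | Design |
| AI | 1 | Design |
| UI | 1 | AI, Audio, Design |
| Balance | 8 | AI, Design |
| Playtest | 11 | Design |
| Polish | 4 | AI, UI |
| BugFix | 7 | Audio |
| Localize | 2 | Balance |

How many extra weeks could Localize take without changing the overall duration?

Critical path: Design→Audio→BugFix = 6+5+7 = 18, so the finish is 18 weeks.
Localize finishes as early as 17 and must finish by 18.
Slack of Localize = 16 − 15 = 1 week.

1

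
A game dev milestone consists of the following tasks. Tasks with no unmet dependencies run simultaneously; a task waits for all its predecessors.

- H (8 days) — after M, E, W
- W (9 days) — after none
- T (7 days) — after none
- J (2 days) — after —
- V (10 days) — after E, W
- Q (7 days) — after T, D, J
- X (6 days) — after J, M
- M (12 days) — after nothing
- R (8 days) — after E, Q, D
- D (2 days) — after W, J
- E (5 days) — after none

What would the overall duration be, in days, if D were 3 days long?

Actual critical path: W→D→Q→R = 9+2+7+8 = 26 ⇒ 26 days.
Since D is critical, the +1 change carries straight to that chain (now 27 days).
The critical path is still W→D→Q→R; finish is now 27 days.

27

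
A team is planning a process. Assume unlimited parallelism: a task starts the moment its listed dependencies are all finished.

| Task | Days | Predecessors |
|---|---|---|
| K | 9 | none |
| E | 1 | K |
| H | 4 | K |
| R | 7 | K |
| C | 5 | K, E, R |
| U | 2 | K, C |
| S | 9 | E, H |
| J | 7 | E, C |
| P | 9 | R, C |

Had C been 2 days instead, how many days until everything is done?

Baseline: K→R→C→P = 9+7+5+9 = 30 → 30 days.
Since C is critical, the -3 change carries straight to that chain (now 27 days).
That remains the longest chain; total 27 days.

27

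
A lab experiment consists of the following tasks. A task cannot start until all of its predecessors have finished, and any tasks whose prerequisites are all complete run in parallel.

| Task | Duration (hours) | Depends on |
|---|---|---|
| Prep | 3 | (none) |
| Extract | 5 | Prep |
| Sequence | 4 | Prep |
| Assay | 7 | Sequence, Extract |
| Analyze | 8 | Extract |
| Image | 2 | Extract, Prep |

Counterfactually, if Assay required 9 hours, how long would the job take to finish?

As given, the longest chain is Prep→Extract→Analyze = 3+5+8 = 16, so the finish is 16 hours.
Assay is off the critical path — its longest chain is 15 hours, giving 1 of slack.
Now Prep→Extract→Assay = 3+5+9 = 17 is longest, so the finish becomes 17 hours.

17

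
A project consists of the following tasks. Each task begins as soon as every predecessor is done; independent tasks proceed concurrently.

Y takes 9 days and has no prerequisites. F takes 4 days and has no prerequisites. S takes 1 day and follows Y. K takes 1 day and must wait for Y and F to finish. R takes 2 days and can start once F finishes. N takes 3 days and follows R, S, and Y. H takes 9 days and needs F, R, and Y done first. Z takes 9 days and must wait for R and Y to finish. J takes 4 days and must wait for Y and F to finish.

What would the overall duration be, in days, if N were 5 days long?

18

Actual critical path: Y→H = 9+9 = 18 ⇒ 18 days.
N is off the critical path — its longest chain is 13 days, giving 5 of slack.
No other chain overtakes it, so the finish is 18 days.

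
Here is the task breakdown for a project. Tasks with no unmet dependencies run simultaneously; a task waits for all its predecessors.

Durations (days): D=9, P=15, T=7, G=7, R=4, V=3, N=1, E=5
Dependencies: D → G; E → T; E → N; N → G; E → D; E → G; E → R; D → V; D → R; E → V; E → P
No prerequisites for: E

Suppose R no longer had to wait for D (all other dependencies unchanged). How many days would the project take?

21

Original critical path: E→D→G = 5+9+7 = 21 ⇒ 21 days.
Without D→R, R's earliest start moves from 14 to 5.
After: E→D→G = 5+9+7 = 21 → 21 days.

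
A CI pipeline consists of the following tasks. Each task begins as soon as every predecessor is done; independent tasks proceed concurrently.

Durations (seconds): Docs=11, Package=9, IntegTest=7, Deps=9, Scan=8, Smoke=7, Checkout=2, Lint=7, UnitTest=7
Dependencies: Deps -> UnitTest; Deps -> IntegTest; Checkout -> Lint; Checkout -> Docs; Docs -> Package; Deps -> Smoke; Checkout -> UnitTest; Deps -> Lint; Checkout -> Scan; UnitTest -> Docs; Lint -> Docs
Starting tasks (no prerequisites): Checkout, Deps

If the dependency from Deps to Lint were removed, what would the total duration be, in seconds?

36

With the dependency in place, Deps→Lint→Docs→Package = 9+7+11+9 = 36 sets the finish at 36 seconds.
Without Deps→Lint, Lint's earliest start moves from 9 to 2.
The longest chain is now Deps→UnitTest→Docs→Package = 9+7+11+9 = 36, so the schedule takes 36 seconds.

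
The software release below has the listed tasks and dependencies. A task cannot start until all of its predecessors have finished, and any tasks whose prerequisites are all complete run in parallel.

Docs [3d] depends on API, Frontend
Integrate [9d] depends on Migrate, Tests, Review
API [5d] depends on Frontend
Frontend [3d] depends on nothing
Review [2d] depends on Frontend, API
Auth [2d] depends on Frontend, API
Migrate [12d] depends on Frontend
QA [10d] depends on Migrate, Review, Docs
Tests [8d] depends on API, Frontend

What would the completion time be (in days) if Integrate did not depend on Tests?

25

With the dependency in place, Frontend→API→Tests→Integrate = 3+5+8+9 = 25 sets the finish at 25 days.
Without Tests→Integrate, Integrate's earliest start moves from 16 to 15.
After: Frontend→Migrate→QA = 3+12+10 = 25 → 25 days.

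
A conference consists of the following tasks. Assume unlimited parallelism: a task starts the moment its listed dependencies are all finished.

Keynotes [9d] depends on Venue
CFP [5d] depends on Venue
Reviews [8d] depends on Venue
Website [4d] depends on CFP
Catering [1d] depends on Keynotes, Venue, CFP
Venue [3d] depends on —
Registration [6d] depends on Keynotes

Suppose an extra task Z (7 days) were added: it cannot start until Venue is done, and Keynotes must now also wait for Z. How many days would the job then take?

Originally the job takes 18 days.
With Z inserted, Keynotes now waits for max(Venue, Z).
New critical path: Venue→Z→Keynotes→Registration = 3+7+9+6 = 25 ⇒ 25 days.

25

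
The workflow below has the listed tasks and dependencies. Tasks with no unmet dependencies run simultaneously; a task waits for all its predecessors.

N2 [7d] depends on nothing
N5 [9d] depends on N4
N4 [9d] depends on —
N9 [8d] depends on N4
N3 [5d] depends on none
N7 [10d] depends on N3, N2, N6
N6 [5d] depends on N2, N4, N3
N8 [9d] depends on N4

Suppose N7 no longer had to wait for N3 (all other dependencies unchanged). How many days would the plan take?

24

Original critical path: N4→N6→N7 = 9+5+10 = 24 ⇒ 24 days.
Dropping N3→N7 doesn't change N7's earliest start (14); another predecessor still binds.
New critical path: N4→N6→N7 = 9+5+10 = 24 ⇒ 24 days.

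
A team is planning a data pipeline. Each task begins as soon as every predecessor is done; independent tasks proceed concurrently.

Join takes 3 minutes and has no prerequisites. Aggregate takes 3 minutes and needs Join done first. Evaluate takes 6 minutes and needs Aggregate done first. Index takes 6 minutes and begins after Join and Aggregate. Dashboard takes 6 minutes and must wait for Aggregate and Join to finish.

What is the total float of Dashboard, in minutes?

0

Join→Aggregate→Evaluate = 3+3+6 = 12 sets the makespan at 12 minutes.
The longest chain containing Dashboard totals 12 minutes.
Slack of Dashboard = 6 − 6 = 0 minutes.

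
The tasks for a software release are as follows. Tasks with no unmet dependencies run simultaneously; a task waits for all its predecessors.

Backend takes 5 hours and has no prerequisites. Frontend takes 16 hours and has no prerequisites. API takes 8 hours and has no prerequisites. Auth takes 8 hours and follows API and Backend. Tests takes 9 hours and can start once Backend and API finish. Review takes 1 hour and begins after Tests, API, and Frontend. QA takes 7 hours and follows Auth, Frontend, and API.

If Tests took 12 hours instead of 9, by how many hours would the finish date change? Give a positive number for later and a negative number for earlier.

As given, the longest chain is Frontend→QA = 16+7 = 23, so the finish is 23 hours.
Tests is off the critical path — its longest chain is 18 hours, giving 5 of slack.
The critical path is still Frontend→QA; finish is now 23 hours.
Change in finish: 23 − 23 = +0 hours.

0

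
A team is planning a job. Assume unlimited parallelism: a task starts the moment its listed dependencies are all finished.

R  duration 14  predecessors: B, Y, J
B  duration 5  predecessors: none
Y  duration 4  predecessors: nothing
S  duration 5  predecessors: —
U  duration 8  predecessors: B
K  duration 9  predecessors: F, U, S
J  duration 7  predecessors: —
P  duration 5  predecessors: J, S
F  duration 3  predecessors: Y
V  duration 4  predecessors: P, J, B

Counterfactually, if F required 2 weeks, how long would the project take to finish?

22

As given, the longest chain is B→U→K = 5+8+9 = 22, so the finish is 22 weeks.
The longest path through F is only 16 weeks, so F has float 6.
That remains the longest chain; total 22 weeks.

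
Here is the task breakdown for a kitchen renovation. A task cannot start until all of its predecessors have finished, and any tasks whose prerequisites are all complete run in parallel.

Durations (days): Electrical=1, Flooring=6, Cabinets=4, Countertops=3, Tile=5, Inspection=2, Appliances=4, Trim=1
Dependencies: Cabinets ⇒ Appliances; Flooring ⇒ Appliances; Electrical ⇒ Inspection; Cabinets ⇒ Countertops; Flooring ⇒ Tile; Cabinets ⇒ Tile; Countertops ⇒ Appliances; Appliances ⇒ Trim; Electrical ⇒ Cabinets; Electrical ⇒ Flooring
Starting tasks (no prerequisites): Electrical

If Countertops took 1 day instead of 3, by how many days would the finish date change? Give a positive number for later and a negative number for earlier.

Baseline: Electrical→Cabinets→Countertops→Appliances→Trim = 1+4+3+4+1 = 13 → 13 days.
Countertops is on the critical path; changing it to 1 makes that path 11 days.
The binding chain switches to Electrical→Flooring→Tile = 1+6+5 = 12; finish 12 days.
Change in finish: 12 − 13 = -1 days.

-1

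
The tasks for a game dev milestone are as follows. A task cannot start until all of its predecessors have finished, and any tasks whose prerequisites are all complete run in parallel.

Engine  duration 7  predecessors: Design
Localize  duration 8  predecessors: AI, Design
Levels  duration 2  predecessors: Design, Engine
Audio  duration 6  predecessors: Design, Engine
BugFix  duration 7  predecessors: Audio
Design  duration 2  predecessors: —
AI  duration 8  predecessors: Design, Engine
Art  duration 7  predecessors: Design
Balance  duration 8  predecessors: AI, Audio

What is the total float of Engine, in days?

0

The longest chain is Design→Engine→AI→Balance = 2+7+8+8 = 25; overall finish 25 days.
Engine finishes as early as 9 and must finish by 9.
So Engine can slip 9 − 9 = 0 days.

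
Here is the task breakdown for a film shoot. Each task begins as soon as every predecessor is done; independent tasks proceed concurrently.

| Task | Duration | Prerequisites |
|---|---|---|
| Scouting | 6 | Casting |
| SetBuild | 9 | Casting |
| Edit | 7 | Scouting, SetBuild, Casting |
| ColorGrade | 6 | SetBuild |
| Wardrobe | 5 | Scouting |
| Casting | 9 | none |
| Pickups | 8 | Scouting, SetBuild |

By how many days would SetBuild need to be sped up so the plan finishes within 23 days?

Current finish: 26 days; target: 23.
SetBuild is on every critical path, so each day cut from SetBuild cuts the finish by one (this holds down to a finish of 23).
Need 26 − 23 = 3 days off SetBuild → SetBuild becomes 6 days, finish becomes 23.

3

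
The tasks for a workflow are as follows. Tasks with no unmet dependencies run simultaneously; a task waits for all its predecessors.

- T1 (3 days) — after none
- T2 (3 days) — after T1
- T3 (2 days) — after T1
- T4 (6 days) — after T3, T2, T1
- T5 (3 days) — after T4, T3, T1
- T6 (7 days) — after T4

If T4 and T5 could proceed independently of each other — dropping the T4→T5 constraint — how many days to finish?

19

Before: longest chain T1→T2→T4→T6 = 3+3+6+7 = 19, finish 19.
Without T4→T5, T5's earliest start moves from 12 to 5.
New critical path: T1→T2→T4→T6 = 3+3+6+7 = 19 ⇒ 19 days.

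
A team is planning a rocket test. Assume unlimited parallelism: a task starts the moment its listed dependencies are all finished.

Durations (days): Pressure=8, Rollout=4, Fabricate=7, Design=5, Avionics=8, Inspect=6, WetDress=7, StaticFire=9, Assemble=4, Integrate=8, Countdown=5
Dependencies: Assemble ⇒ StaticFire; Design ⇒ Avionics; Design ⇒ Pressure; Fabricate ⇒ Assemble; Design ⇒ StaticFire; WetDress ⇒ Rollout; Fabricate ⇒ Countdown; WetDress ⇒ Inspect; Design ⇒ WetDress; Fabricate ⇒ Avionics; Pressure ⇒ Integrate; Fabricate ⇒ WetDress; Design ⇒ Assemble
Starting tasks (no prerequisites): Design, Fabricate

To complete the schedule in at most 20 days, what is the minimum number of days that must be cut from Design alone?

1

Current finish: 21 days; target: 20.
Design is on every critical path, so each day cut from Design cuts the finish by one (this holds down to a finish of 20).
Need 21 − 20 = 1 day off Design → Design becomes 4 days, finish becomes 20.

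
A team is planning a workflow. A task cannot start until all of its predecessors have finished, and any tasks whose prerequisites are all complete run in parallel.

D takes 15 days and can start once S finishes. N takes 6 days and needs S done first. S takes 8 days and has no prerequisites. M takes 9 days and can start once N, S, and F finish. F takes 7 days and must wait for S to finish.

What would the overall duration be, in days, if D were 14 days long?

24

Actual critical path: S→F→M = 8+7+9 = 24 ⇒ 24 days.
D has 1 day of float (longest path through it is 23).
That remains the longest chain; total 24 days.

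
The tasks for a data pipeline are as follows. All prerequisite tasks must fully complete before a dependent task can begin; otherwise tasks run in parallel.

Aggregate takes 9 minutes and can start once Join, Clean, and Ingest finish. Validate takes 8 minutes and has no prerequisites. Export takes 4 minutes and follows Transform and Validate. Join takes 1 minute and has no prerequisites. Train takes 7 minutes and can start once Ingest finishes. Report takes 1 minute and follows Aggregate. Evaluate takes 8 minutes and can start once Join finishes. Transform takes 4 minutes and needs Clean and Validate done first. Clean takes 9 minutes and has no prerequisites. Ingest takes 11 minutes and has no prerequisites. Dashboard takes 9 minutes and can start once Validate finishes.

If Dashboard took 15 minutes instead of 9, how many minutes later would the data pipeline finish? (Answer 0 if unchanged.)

2

The binding path is Ingest→Aggregate→Report = 11+9+1 = 21; finish at 21 minutes.
Dashboard has 4 minutes of float (longest path through it is 17).
Now Validate→Dashboard = 8+15 = 23 is longest, so the finish becomes 23 minutes.
Change in finish: 23 − 21 = +2 minutes.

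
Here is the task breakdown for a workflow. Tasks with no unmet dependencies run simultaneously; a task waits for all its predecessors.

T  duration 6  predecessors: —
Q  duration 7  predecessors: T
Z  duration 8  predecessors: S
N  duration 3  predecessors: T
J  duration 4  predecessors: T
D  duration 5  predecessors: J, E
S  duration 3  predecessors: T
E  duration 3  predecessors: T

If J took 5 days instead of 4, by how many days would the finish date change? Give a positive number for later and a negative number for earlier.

0

Critical path before the change: T→S→Z = 6+3+8 = 17 giving 17 days.
The longest path through J is only 15 days, so J has float 2.
The critical path is still T→S→Z; finish is now 17 days.
Change in finish: 17 − 17 = +0 days.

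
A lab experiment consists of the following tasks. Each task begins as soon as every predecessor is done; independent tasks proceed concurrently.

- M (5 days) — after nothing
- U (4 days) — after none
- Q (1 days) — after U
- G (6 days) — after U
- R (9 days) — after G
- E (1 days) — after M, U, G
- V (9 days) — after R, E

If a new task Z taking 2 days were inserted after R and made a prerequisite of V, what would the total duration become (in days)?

30

Originally the plan takes 28 days.
With Z inserted, V now waits for max(R, E, Z).
New critical path: U→G→R→Z→V = 4+6+9+2+9 = 30 ⇒ 30 days.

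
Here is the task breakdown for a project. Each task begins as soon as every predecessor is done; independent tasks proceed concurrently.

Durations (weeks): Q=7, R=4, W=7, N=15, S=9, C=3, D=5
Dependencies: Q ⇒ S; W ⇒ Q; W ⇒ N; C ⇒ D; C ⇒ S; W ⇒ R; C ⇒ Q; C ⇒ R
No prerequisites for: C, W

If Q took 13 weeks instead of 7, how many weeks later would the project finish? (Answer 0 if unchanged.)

6

Critical path before the change: W→Q→S = 7+7+9 = 23 giving 23 weeks.
Since Q is critical, the +6 change carries straight to that chain (now 29 weeks).
That remains the longest chain; total 29 weeks.
Change in finish: 29 − 23 = +6 weeks.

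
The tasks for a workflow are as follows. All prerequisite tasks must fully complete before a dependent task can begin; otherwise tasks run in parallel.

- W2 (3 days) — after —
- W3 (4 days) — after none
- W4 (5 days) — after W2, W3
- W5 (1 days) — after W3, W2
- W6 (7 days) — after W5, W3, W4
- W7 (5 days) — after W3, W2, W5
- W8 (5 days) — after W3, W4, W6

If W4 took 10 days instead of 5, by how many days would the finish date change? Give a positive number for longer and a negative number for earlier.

Critical path before the change: W3→W4→W6→W8 = 4+5+7+5 = 21 giving 21 days.
W4 is on the critical path; changing it to 10 makes that path 26 days.
No other chain overtakes it, so the finish is 26 days.
Change in finish: 26 − 21 = +5 days.

5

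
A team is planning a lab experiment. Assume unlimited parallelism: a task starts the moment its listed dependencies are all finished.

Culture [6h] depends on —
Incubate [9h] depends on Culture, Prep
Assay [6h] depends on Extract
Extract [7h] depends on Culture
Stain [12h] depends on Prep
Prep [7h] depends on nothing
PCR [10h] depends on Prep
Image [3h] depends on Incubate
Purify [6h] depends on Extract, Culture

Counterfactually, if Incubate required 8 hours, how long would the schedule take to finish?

19

Baseline: Prep→Incubate→Image = 7+9+3 = 19 → 19 hours.
Incubate lies on that path, so at 8 hours the path becomes 18 hours.
New critical path: Prep→Stain = 7+12 = 19 ⇒ 19 hours.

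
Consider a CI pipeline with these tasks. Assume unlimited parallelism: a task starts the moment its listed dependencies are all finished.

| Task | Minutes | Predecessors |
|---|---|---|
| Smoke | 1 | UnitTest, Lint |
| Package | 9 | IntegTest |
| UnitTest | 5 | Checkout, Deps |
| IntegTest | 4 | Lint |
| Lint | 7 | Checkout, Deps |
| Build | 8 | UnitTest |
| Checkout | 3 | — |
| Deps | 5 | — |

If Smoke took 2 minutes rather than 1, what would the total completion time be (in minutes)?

Critical path before the change: Deps→Lint→IntegTest→Package = 5+7+4+9 = 25 giving 25 minutes.
Smoke has 12 minutes of float (longest path through it is 13).
That remains the longest chain; total 25 minutes.

25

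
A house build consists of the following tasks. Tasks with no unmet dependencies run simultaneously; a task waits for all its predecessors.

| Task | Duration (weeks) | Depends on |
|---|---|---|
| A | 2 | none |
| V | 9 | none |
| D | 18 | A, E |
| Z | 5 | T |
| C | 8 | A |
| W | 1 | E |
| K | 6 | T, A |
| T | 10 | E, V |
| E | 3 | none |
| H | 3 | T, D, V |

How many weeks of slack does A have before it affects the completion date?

V→T→K = 9+10+6 = 25 sets the makespan at 25 weeks.
A finishes as early as 2 and must finish by 4.
So A can slip 4 − 2 = 2 weeks.

2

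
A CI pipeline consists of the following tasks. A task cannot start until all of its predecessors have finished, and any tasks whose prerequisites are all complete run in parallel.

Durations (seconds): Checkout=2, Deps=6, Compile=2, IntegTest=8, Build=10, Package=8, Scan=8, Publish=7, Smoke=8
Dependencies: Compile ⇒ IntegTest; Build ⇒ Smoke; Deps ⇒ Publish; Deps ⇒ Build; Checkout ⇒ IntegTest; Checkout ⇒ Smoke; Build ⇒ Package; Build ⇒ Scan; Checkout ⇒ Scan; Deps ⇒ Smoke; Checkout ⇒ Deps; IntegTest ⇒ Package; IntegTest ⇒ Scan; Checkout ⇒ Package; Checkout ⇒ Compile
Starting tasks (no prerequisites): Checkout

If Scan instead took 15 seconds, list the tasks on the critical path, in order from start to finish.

Checkout, Deps, Build, Scan

Critical path before the change: Checkout→Deps→Build→Scan = 2+6+10+8 = 26 giving 26 seconds.
Since Scan is critical, the +7 change carries straight to that chain (now 33 seconds).
That remains the longest chain; total 33 seconds.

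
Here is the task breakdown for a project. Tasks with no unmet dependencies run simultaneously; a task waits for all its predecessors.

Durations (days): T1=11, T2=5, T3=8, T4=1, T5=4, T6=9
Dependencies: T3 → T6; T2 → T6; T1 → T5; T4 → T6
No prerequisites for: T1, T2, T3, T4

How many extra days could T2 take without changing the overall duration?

3

T3→T6 = 8+9 = 17 sets the makespan at 17 days.
The longest chain containing T2 totals 14 days.
Slack of T2 = 3 − 0 = 3 days.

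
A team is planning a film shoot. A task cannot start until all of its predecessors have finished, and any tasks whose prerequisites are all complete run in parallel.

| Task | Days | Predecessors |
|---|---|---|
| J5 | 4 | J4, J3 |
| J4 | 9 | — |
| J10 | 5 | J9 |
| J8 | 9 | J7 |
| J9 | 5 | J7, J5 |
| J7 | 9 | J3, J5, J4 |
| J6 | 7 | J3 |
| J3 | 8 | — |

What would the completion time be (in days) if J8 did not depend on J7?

With the dependency in place, J4→J5→J7→J9→J10 = 9+4+9+5+5 = 32 sets the finish at 32 days.
Without J7→J8, J8's earliest start moves from 22 to 0.
After: J4→J5→J7→J9→J10 = 9+4+9+5+5 = 32 → 32 days.

32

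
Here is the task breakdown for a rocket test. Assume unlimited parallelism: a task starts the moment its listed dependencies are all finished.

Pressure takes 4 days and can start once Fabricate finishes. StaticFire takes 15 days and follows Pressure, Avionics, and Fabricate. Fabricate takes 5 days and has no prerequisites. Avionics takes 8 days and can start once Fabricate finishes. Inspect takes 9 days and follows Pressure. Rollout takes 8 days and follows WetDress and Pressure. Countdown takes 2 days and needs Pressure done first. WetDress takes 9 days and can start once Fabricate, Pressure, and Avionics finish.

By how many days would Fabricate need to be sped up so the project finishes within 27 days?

3

Current finish: 30 days; target: 27.
Fabricate is on every critical path, so each day cut from Fabricate cuts the finish by one (this holds down to a finish of 26).
Need 30 − 27 = 3 days off Fabricate → Fabricate becomes 2 days, finish becomes 27.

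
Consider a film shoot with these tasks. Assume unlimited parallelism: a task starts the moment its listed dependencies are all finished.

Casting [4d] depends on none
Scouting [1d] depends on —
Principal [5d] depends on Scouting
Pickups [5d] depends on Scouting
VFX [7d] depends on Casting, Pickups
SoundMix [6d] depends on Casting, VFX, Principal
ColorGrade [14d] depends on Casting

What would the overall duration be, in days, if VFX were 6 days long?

18

Critical path before the change: Scouting→Pickups→VFX→SoundMix = 1+5+7+6 = 19 giving 19 days.
Since VFX is critical, the -1 change carries straight to that chain (now 18 days).
Now Casting→ColorGrade = 4+14 = 18 is longest, so the finish becomes 18 days.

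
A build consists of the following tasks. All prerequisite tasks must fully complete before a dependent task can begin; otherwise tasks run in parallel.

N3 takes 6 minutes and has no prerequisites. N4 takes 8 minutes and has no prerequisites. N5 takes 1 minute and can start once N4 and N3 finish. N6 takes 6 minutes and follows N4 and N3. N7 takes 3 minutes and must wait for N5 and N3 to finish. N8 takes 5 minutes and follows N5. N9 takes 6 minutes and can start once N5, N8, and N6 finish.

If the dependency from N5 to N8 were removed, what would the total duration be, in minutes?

20

Before: longest chain N4→N5→N8→N9 = 8+1+5+6 = 20, finish 20.
Without N5→N8, N8's earliest start moves from 9 to 0.
The longest chain is now N4→N6→N9 = 8+6+6 = 20, so the build takes 20 minutes.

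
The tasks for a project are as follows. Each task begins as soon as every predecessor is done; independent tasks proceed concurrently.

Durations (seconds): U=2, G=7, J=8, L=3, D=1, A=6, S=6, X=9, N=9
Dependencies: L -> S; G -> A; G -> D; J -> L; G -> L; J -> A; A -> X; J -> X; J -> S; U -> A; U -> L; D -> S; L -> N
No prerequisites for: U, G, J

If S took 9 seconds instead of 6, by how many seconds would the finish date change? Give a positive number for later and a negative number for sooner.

0

Actual critical path: J→A→X = 8+6+9 = 23 ⇒ 23 seconds.
S is off the critical path — its longest chain is 17 seconds, giving 6 of slack.
The critical path is still J→A→X; finish is now 23 seconds.
Change in finish: 23 − 23 = +0 seconds.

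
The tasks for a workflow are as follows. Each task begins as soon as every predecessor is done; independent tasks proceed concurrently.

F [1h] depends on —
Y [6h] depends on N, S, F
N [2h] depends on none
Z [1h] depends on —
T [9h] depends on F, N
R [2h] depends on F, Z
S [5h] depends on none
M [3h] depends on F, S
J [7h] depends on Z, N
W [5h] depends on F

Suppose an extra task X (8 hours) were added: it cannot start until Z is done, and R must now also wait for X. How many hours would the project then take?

Originally the project takes 11 hours.
With X inserted, R now waits for max(F, Z, X).
New critical path: N→T = 2+9 = 11 ⇒ 11 hours.

11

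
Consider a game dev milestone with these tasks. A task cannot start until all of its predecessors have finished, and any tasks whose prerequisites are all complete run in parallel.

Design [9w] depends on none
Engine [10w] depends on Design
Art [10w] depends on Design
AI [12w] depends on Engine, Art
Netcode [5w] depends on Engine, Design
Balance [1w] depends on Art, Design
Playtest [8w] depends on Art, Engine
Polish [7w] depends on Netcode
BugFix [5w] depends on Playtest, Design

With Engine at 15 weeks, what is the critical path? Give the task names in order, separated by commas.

Design, Engine, Playtest, BugFix

The binding path is Design→Engine→Playtest→BugFix = 9+10+8+5 = 32; finish at 32 weeks.
Since Engine is critical, the +5 change carries straight to that chain (now 37 weeks).
That remains the longest chain; total 37 weeks.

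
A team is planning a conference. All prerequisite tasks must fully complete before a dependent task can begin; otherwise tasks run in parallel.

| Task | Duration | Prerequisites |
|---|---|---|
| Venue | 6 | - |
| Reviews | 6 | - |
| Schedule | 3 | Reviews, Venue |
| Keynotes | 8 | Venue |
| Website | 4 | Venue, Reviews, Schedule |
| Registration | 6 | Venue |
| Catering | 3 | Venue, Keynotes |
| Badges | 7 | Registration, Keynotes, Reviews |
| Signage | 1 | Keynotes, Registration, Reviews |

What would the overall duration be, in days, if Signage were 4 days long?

21

Critical path before the change: Venue→Keynotes→Badges = 6+8+7 = 21 giving 21 days.
The longest path through Signage is only 15 days, so Signage has float 6.
That remains the longest chain; total 21 days.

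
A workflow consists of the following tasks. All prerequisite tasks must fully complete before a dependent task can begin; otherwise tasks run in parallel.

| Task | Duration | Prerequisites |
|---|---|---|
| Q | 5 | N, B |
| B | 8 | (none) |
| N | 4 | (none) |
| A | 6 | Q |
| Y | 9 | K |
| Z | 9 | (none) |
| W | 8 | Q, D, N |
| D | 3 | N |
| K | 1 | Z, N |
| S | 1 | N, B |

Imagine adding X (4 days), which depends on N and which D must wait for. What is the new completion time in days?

Originally the workflow takes 21 days.
With X inserted, D now waits for max(N, X).
New critical path: B→Q→W = 8+5+8 = 21 ⇒ 21 days.

21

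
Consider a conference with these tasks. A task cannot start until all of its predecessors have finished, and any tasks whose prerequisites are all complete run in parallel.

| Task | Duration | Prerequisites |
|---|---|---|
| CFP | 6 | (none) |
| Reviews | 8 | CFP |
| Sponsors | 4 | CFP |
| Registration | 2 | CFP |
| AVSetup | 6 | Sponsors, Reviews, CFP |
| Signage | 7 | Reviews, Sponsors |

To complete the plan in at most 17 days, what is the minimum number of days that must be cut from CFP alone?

Current finish: 21 days; target: 17.
CFP is on every critical path, so each day cut from CFP cuts the finish by one (this holds down to a finish of 16).
Need 21 − 17 = 4 days off CFP → CFP becomes 2 days, finish becomes 17.

4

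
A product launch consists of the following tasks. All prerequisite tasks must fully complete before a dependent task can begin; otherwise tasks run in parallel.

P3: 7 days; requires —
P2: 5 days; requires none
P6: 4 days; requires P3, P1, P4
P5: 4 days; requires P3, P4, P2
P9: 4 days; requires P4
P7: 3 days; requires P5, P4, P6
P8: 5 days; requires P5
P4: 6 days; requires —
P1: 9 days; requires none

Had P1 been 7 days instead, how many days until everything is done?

The binding path is P1→P6→P7 = 9+4+3 = 16; finish at 16 days.
P1 is on the critical path; changing it to 7 makes that path 14 days.
Now P3→P5→P8 = 7+4+5 = 16 is longest, so the finish becomes 16 days.

16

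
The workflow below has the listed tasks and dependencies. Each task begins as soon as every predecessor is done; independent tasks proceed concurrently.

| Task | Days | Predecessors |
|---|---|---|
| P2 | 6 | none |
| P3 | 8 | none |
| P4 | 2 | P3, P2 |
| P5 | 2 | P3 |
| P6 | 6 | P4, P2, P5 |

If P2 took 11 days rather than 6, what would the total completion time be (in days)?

Baseline: P3→P4→P6 = 8+2+6 = 16 → 16 days.
P2 is off the critical path — its longest chain is 14 days, giving 2 of slack.
Now P2→P4→P6 = 11+2+6 = 19 is longest, so the finish becomes 19 days.

19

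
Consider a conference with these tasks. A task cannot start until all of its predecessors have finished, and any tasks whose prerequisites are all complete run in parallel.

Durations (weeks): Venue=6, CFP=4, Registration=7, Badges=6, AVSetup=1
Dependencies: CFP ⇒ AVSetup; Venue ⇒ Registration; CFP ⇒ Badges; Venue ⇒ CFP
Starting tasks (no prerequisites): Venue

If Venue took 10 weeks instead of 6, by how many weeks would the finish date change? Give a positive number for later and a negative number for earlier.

4

Critical path before the change: Venue→CFP→Badges = 6+4+6 = 16 giving 16 weeks.
Venue lies on that path, so at 10 weeks the path becomes 20 weeks.
The critical path is still Venue→CFP→Badges; finish is now 20 weeks.
Change in finish: 20 − 16 = +4 weeks.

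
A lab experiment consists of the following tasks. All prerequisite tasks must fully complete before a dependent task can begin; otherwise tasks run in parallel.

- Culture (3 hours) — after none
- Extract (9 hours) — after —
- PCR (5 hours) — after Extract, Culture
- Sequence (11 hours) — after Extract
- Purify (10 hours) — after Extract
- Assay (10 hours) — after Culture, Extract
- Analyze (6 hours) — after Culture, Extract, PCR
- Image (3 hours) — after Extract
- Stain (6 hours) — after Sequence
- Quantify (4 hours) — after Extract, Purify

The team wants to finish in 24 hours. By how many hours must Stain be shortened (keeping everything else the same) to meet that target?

Current finish: 26 hours; target: 24.
Stain is on every critical path, so each hour cut from Stain cuts the finish by one (this holds down to a finish of 23).
Need 26 − 24 = 2 hours off Stain → Stain becomes 4 hours, finish becomes 24.

2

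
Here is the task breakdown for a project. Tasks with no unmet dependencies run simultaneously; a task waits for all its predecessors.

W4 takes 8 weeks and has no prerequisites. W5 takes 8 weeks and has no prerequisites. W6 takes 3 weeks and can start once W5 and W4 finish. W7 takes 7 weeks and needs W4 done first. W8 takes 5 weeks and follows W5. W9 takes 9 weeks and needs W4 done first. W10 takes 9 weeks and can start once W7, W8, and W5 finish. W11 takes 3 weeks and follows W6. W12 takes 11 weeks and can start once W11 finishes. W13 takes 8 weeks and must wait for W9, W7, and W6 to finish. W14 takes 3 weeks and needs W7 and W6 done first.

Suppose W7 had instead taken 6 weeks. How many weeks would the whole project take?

Actual critical path: W4→W6→W11→W12 = 8+3+3+11 = 25 ⇒ 25 weeks.
W7 is off the critical path — its longest chain is 24 weeks, giving 1 of slack.
No other chain overtakes it, so the finish is 25 weeks.

25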